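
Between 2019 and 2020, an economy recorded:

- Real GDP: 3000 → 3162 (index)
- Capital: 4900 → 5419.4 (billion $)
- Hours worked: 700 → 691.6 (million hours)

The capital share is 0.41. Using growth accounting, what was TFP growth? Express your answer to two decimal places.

Real GDP growth = (3162 − 3000) / 3000 = 5.4%.
Capital growth = (5419.4 − 4900) / 4900 = 10.6%.
Hours worked growth = (691.6 − 700) / 700 = -1.2%.
Labor's share = 1 − 0.41 = 0.59.
Capital: 0.41 × 10.6 = 4.346 pp.
Hours worked: 0.59 × (-1.2) = -0.708 pp.
TFP growth = 5.4 − 3.638 = 1.762%.

1.76%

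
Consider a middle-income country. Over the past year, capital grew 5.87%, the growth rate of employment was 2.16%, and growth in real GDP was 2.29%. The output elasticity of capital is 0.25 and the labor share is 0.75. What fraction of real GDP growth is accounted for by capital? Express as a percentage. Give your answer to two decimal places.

64.08%

Capital contributed 0.25 × 5.87 = 1.4675 pp.
Share of growth = 1.4675 / 2.29 × 100 = 64.083%.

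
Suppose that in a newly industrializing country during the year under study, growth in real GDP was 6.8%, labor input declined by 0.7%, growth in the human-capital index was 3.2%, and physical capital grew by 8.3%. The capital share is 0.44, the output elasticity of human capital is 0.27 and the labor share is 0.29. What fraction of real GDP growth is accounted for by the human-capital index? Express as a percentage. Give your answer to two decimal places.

12.71%

The human-capital index contributed 0.27 × 3.2 = 0.864 pp.
Share of growth = 0.864 / 6.8 × 100 = 12.7059%.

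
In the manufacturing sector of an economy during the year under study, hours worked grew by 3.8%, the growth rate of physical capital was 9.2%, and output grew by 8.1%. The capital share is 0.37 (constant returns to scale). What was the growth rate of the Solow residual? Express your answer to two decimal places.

2.30%

Labor's share = 1 − 0.37 = 0.63.
Physical capital: 0.37 × 9.2 = 3.404 pp.
Hours worked: 0.63 × 3.8 = 2.394 pp.
TFP growth = 8.1 − 5.798 = 2.302%.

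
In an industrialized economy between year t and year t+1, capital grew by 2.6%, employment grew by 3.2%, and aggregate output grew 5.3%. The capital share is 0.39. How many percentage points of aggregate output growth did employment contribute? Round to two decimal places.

1.95 percentage points

Labor's share = 1 − 0.39 = 0.61.
Contribution = share × growth = 0.61 × 3.2 = 1.952 pp.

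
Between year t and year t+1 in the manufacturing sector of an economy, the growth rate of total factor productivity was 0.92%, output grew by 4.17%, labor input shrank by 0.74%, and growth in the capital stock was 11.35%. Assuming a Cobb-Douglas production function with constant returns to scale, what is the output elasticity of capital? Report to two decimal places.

α = 0.33

gY = gA + α·gK + (1−α)·gL, so gY − gA − gL = α(gK − gL).
4.17 − 0.92 + 0.74 = α × (11.35 − (-0.74)).
3.99 = 12.09 α, so α = 0.33.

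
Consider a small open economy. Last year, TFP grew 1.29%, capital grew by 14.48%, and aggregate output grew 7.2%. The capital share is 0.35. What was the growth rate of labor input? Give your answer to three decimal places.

1.295%

Labor's share = 1 − 0.35 = 0.65.
gY = gA + 0.35×14.48 + 0.65×g.
0.65×g = 7.2 − 1.29 − 5.068 = 0.842.
g = 0.842 / 0.65 = 1.29538%.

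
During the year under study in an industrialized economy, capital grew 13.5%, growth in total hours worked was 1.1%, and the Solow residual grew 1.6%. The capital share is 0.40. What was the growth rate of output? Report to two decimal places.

7.66%

Labor's share = 1 − 0.4 = 0.6.
Capital: 0.4 × 13.5 = 5.4 pp.
Total hours worked: 0.6 × 1.1 = 0.66 pp.
Output growth = 1.6 + 6.06 = 7.66%.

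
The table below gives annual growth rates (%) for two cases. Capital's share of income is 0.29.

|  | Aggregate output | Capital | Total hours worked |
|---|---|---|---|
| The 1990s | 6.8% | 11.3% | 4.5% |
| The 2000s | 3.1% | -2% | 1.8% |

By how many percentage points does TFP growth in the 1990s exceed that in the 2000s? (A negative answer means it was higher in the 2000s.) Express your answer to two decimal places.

-2.07 percentage points

Labor's share = 1 − 0.29 = 0.71.
The 1990s: TFP = 6.8 − 3.277 − 3.195 = 0.328%.
The 2000s: TFP = 3.1 + 0.58 − 1.278 = 2.402%.
Difference = 0.328 − (2.402) = -2.074 pp.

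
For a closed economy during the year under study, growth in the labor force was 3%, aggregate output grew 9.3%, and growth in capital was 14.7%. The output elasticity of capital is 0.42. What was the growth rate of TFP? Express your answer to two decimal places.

Labor's share = 1 − 0.42 = 0.58.
Capital: 0.42 × 14.7 = 6.174 pp.
The labor force: 0.58 × 3 = 1.74 pp.
TFP growth = 9.3 − 7.914 = 1.386%.

1.39%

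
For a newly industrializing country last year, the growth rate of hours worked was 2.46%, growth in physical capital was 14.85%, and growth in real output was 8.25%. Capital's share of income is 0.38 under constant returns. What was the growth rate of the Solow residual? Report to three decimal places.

Labor's share = 1 − 0.38 = 0.62.
Physical capital: 0.38 × 14.85 = 5.643 pp.
Hours worked: 0.62 × 2.46 = 1.5252 pp.
TFP growth = 8.25 − 7.1682 = 1.0818%.

The Solow residual grew 1.082%.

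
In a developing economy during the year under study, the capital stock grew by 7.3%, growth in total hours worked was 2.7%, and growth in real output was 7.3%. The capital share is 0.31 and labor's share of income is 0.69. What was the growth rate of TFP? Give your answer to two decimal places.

Labor's share = 1 − 0.31 = 0.69.
The capital stock: 0.31 × 7.3 = 2.263 pp.
Total hours worked: 0.69 × 2.7 = 1.863 pp.
TFP growth = 7.3 − 4.126 = 3.174%.

3.17%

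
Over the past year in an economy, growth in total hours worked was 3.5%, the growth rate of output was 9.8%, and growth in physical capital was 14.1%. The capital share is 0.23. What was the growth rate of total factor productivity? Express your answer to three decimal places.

Total factor productivity grew 3.862%.

Labor's share = 1 − 0.23 = 0.77.
Physical capital: 0.23 × 14.1 = 3.243 pp.
Total hours worked: 0.77 × 3.5 = 2.695 pp.
TFP growth = 9.8 − 5.938 = 3.862%.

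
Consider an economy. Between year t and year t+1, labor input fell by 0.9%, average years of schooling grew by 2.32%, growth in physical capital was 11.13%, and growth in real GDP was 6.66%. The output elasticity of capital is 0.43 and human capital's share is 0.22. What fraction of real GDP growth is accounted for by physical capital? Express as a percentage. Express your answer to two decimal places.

71.86%

Physical capital contributed 0.43 × 11.13 = 4.7859 pp.
Share of growth = 4.7859 / 6.66 × 100 = 71.8604%.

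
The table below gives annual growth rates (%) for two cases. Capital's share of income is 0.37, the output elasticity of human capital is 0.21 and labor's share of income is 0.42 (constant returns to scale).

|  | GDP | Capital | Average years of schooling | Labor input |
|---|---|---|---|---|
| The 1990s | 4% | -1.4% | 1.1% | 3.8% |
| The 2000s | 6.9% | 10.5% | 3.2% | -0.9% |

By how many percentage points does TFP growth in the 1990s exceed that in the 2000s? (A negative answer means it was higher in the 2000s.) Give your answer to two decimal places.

-0.03 percentage points

Labor's share = 1 − 0.37 − 0.21 = 0.42.
The 1990s: TFP = 4 + 0.518 − 0.231 − 1.596 = 2.691%.
The 2000s: TFP = 6.9 − 3.885 − 0.672 + 0.378 = 2.721%.
Difference = 2.691 − (2.721) = -0.03 pp.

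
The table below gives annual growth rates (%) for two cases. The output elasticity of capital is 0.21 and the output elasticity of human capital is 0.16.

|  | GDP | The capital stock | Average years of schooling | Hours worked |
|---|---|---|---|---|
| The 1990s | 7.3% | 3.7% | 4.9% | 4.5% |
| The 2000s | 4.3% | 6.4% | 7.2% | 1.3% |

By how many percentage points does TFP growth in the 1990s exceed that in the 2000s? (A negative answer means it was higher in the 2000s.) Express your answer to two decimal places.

1.92 percentage points

Labor's share = 1 − 0.21 − 0.16 = 0.63.
The 1990s: TFP = 7.3 − 0.777 − 0.784 − 2.835 = 2.904%.
The 2000s: TFP = 4.3 − 1.344 − 1.152 − 0.819 = 0.985%.
Difference = 2.904 − (0.985) = 1.919 pp.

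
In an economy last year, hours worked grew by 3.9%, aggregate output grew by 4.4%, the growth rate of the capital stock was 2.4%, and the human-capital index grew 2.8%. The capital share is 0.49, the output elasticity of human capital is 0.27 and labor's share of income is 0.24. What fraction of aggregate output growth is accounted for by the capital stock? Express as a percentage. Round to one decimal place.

The capital stock contributed 0.49 × 2.4 = 1.176 pp.
Share of growth = 1.176 / 4.4 × 100 = 26.727%.

The capital stock accounted for 26.7% of growth.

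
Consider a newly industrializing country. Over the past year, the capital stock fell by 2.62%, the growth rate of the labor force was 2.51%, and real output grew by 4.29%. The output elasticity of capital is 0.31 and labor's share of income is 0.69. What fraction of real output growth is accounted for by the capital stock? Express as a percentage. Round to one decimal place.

The capital stock accounted for -18.9% of growth.

The capital stock contributed 0.31 × (-2.62) = -0.8122 pp.
Share of growth = -0.8122 / 4.29 × 100 = -18.932%.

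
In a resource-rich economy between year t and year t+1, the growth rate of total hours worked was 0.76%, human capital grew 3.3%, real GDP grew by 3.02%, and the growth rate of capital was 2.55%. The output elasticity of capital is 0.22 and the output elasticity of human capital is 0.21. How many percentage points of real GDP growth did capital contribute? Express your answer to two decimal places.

Contribution = share × growth = 0.22 × 2.55 = 0.561 pp.

0.56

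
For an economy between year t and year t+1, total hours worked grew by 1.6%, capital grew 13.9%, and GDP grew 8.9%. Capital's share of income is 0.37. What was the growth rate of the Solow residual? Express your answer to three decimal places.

Labor's share = 1 − 0.37 = 0.63.
Capital: 0.37 × 13.9 = 5.143 pp.
Total hours worked: 0.63 × 1.6 = 1.008 pp.
TFP growth = 8.9 − 6.151 = 2.749%.

2.749%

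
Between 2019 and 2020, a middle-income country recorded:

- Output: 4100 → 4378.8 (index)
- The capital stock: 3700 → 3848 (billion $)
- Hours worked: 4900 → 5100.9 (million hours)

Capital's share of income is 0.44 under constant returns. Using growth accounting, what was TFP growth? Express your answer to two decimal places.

2.74%

Output growth = (4378.8 − 4100) / 4100 = 6.8%.
The capital stock growth = (3848 − 3700) / 3700 = 4%.
Hours worked growth = (5100.9 − 4900) / 4900 = 4.1%.
Labor's share = 1 − 0.44 = 0.56.
The capital stock: 0.44 × 4 = 1.76 pp.
Hours worked: 0.56 × 4.1 = 2.296 pp.
TFP growth = 6.8 − 4.056 = 2.744%.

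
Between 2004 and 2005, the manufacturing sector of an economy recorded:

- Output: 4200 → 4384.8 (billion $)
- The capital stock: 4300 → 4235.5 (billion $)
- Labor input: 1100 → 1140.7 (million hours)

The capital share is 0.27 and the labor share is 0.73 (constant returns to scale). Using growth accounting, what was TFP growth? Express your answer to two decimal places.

TFP growth was 2.10%.

Output growth = (4384.8 − 4200) / 4200 = 4.4%.
The capital stock growth = (4235.5 − 4300) / 4300 = -1.5%.
Labor input growth = (1140.7 − 1100) / 1100 = 3.7%.
Labor's share = 1 − 0.27 = 0.73.
The capital stock: 0.27 × (-1.5) = -0.405 pp.
Labor input: 0.73 × 3.7 = 2.701 pp.
TFP growth = 4.4 − 2.296 = 2.104%.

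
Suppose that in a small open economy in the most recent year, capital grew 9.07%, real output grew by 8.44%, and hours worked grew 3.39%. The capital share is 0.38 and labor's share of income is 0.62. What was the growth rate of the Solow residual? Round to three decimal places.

Labor's share = 1 − 0.38 = 0.62.
Capital: 0.38 × 9.07 = 3.4466 pp.
Hours worked: 0.62 × 3.39 = 2.1018 pp.
TFP growth = 8.44 − 5.5484 = 2.8916%.

2.892%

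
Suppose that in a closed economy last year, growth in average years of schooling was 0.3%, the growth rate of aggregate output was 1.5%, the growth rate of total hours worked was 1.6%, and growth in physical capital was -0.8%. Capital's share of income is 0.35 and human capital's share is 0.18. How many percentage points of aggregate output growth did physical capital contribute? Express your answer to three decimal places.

Contribution = share × growth = 0.35 × (-0.8) = -0.28 pp.

-0.280 pp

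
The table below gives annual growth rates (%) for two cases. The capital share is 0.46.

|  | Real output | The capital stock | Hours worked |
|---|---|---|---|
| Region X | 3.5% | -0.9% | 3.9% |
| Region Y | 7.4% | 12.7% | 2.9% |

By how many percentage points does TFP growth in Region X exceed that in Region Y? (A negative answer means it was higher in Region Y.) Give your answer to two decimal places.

Labor's share = 1 − 0.46 = 0.54.
Region X: TFP = 3.5 + 0.414 − 2.106 = 1.808%.
Region Y: TFP = 7.4 − 5.842 − 1.566 = -0.008%.
Difference = 1.808 − (-0.008) = 1.816 pp.

1.82 percentage points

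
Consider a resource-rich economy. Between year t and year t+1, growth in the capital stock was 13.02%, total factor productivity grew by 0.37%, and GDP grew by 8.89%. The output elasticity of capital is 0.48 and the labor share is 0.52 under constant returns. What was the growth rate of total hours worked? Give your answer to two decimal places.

Labor's share = 1 − 0.48 = 0.52.
gY = gA + 0.48×13.02 + 0.52×g.
0.52×g = 8.89 − 0.37 − 6.2496 = 2.2704.
g = 2.2704 / 0.52 = 4.3662%.

4.37%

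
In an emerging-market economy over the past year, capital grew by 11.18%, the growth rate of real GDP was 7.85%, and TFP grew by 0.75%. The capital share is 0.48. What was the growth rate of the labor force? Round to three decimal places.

The labor force grew 3.334%.

Labor's share = 1 − 0.48 = 0.52.
gY = gA + 0.48×11.18 + 0.52×g.
0.52×g = 7.85 − 0.75 − 5.3664 = 1.7336.
g = 1.7336 / 0.52 = 3.33385%.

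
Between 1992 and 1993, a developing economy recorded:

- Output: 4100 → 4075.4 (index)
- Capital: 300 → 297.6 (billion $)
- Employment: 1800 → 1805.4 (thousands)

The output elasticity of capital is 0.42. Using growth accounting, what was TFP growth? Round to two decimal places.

Output growth = (4075.4 − 4100) / 4100 = -0.6%.
Capital growth = (297.6 − 300) / 300 = -0.8%.
Employment growth = (1805.4 − 1800) / 1800 = 0.3%.
Labor's share = 1 − 0.42 = 0.58.
Capital: 0.42 × (-0.8) = -0.336 pp.
Employment: 0.58 × 0.3 = 0.174 pp.
TFP growth = -0.6 + 0.162 = -0.438%.

-0.44%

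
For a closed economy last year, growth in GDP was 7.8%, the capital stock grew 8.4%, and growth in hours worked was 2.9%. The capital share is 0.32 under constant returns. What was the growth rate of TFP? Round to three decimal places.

Labor's share = 1 − 0.32 = 0.68.
The capital stock: 0.32 × 8.4 = 2.688 pp.
Hours worked: 0.68 × 2.9 = 1.972 pp.
TFP growth = 7.8 − 4.66 = 3.14%.

3.140%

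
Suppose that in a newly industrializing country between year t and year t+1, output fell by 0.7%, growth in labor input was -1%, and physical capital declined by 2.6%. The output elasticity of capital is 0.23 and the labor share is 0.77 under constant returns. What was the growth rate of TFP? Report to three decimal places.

TFP growth was 0.668%.

Labor's share = 1 − 0.23 = 0.77.
Physical capital: 0.23 × (-2.6) = -0.598 pp.
Labor input: 0.77 × (-1) = -0.77 pp.
TFP growth = -0.7 + 1.368 = 0.668%.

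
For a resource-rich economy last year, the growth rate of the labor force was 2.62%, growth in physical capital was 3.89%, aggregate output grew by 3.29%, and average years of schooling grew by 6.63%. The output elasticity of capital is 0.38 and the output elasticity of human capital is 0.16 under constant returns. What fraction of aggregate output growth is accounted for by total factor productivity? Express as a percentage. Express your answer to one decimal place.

Total factor productivity accounted for -13.8% of growth.

Labor's share = 1 − 0.38 − 0.16 = 0.46.
Physical capital: 0.38 × 3.89 = 1.4782 pp.
Average years of schooling: 0.16 × 6.63 = 1.0608 pp.
The labor force: 0.46 × 2.62 = 1.2052 pp.
TFP growth = 3.29 − 3.7442 = -0.4542%.
TFP share of growth = -0.4542 / 3.29 × 100 = -13.805%.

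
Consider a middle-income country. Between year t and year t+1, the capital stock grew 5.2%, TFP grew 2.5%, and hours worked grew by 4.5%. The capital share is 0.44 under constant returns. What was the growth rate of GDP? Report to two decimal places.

Labor's share = 1 − 0.44 = 0.56.
The capital stock: 0.44 × 5.2 = 2.288 pp.
Hours worked: 0.56 × 4.5 = 2.52 pp.
Output growth = 2.5 + 4.808 = 7.308%.

7.31%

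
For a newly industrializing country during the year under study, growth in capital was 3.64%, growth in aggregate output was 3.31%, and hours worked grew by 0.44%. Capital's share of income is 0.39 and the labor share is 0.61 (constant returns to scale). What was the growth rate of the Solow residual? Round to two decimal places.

1.62%

Labor's share = 1 − 0.39 = 0.61.
Capital: 0.39 × 3.64 = 1.4196 pp.
Hours worked: 0.61 × 0.44 = 0.2684 pp.
TFP growth = 3.31 − 1.688 = 1.622%.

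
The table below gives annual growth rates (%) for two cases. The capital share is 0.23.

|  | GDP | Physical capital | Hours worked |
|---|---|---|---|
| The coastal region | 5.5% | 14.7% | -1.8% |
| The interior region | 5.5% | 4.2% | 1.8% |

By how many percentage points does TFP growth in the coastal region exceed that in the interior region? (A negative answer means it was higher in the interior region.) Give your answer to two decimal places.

Labor's share = 1 − 0.23 = 0.77.
The coastal region: TFP = 5.5 − 3.381 + 1.386 = 3.505%.
The interior region: TFP = 5.5 − 0.966 − 1.386 = 3.148%.
Difference = 3.505 − (3.148) = 0.357 pp.

0.36 percentage points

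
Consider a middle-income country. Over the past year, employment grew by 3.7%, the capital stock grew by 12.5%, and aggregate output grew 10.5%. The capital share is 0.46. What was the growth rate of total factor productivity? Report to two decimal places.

2.75%

Labor's share = 1 − 0.46 = 0.54.
The capital stock: 0.46 × 12.5 = 5.75 pp.
Employment: 0.54 × 3.7 = 1.998 pp.
TFP growth = 10.5 − 7.748 = 2.752%.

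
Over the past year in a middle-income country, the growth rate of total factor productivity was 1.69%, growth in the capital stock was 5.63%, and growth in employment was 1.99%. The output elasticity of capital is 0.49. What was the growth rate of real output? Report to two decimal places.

Real output grew 5.46%.

Labor's share = 1 − 0.49 = 0.51.
The capital stock: 0.49 × 5.63 = 2.7587 pp.
Employment: 0.51 × 1.99 = 1.0149 pp.
Output growth = 1.69 + 3.7736 = 5.4636%.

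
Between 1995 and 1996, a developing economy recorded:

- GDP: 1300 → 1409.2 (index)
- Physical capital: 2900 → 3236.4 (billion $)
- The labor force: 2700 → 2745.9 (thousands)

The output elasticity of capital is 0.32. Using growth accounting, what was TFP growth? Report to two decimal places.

TFP growth was 3.53%.

GDP growth = (1409.2 − 1300) / 1300 = 8.4%.
Physical capital growth = (3236.4 − 2900) / 2900 = 11.6%.
The labor force growth = (2745.9 − 2700) / 2700 = 1.7%.
Labor's share = 1 − 0.32 = 0.68.
Physical capital: 0.32 × 11.6 = 3.712 pp.
The labor force: 0.68 × 1.7 = 1.156 pp.
TFP growth = 8.4 − 4.868 = 3.532%.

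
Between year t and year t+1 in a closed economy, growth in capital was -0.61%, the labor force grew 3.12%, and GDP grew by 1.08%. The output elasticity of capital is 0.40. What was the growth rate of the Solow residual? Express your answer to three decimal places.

Labor's share = 1 − 0.4 = 0.6.
Capital: 0.4 × (-0.61) = -0.244 pp.
The labor force: 0.6 × 3.12 = 1.872 pp.
TFP growth = 1.08 − 1.628 = -0.548%.

-0.548%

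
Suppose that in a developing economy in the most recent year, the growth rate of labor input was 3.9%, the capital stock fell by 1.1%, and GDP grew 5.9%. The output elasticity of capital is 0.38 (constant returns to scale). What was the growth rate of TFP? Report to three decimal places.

3.900%

Labor's share = 1 − 0.38 = 0.62.
The capital stock: 0.38 × (-1.1) = -0.418 pp.
Labor input: 0.62 × 3.9 = 2.418 pp.
TFP growth = 5.9 − 2 = 3.9%.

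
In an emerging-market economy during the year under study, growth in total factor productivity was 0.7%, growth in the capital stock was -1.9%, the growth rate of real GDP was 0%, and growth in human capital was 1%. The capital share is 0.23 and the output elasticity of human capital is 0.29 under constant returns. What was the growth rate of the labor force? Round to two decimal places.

-1.15%

Labor's share = 1 − 0.23 − 0.29 = 0.48.
gY = gA + 0.23×(-1.9) + 0.29×1 + 0.48×g.
0.48×g = 0 − 0.7 + 0.147 = -0.553.
g = -0.553 / 0.48 = -1.1521%.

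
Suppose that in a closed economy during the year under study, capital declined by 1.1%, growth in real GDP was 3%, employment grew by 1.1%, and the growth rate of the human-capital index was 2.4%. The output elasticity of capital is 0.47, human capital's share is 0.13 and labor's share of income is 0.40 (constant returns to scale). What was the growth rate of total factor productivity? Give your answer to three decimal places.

2.765%

Labor's share = 1 − 0.47 − 0.13 = 0.4.
Capital: 0.47 × (-1.1) = -0.517 pp.
The human-capital index: 0.13 × 2.4 = 0.312 pp.
Employment: 0.4 × 1.1 = 0.44 pp.
TFP growth = 3 − 0.235 = 2.765%.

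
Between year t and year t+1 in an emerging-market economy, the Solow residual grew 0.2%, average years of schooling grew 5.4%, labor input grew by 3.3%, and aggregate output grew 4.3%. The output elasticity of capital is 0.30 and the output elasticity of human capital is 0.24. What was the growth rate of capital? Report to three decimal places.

Labor's share = 1 − 0.3 − 0.24 = 0.46.
gY = gA + 0.24×5.4 + 0.46×3.3 + 0.3×g.
0.3×g = 4.3 − 0.2 − 2.814 = 1.286.
g = 1.286 / 0.3 = 4.28667%.

4.287%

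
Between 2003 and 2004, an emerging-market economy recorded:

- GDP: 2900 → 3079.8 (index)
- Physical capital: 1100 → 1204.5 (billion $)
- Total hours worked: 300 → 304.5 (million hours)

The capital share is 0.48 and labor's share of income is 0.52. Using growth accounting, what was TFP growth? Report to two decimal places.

0.86%

GDP growth = (3079.8 − 2900) / 2900 = 6.2%.
Physical capital growth = (1204.5 − 1100) / 1100 = 9.5%.
Total hours worked growth = (304.5 − 300) / 300 = 1.5%.
Labor's share = 1 − 0.48 = 0.52.
Physical capital: 0.48 × 9.5 = 4.56 pp.
Total hours worked: 0.52 × 1.5 = 0.78 pp.
TFP growth = 6.2 − 5.34 = 0.86%.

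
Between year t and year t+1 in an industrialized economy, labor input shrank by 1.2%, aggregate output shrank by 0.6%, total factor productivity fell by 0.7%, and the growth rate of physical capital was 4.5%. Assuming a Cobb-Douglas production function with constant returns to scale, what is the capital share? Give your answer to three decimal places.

α = 0.228

gY = gA + α·gK + (1−α)·gL, so gY − gA − gL = α(gK − gL).
-0.6 + 0.7 + 1.2 = α × (4.5 − (-1.2)).
1.3 = 5.7 α, so α = 0.22807.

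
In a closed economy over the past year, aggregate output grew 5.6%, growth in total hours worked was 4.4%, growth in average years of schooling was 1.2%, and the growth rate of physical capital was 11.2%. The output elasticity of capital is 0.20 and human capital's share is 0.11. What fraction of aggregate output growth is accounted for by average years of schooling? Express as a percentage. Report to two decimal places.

Average years of schooling contributed 0.11 × 1.2 = 0.132 pp.
Share of growth = 0.132 / 5.6 × 100 = 2.3571%.

Average years of schooling accounted for 2.36% of growth.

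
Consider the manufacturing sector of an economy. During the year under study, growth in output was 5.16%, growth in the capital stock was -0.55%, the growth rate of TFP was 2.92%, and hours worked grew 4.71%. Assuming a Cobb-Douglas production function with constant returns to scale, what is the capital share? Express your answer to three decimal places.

α = 0.470

gY = gA + α·gK + (1−α)·gL, so gY − gA − gL = α(gK − gL).
5.16 − 2.92 − 4.71 = α × (-0.55 − 4.71).
-2.47 = -5.26 α, so α = 0.46958.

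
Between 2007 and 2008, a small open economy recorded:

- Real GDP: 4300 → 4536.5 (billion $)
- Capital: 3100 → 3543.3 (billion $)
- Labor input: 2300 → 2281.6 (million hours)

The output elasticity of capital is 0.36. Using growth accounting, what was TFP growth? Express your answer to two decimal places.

Real GDP growth = (4536.5 − 4300) / 4300 = 5.5%.
Capital growth = (3543.3 − 3100) / 3100 = 14.3%.
Labor input growth = (2281.6 − 2300) / 2300 = -0.8%.
Labor's share = 1 − 0.36 = 0.64.
Capital: 0.36 × 14.3 = 5.148 pp.
Labor input: 0.64 × (-0.8) = -0.512 pp.
TFP growth = 5.5 − 4.636 = 0.864%.

0.86%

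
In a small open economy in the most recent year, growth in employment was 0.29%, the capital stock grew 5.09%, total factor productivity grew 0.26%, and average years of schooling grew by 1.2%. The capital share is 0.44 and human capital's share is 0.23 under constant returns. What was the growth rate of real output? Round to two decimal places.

Labor's share = 1 − 0.44 − 0.23 = 0.33.
The capital stock: 0.44 × 5.09 = 2.2396 pp.
Average years of schooling: 0.23 × 1.2 = 0.276 pp.
Employment: 0.33 × 0.29 = 0.0957 pp.
Output growth = 0.26 + 2.6113 = 2.8713%.

Real output grew 2.87%.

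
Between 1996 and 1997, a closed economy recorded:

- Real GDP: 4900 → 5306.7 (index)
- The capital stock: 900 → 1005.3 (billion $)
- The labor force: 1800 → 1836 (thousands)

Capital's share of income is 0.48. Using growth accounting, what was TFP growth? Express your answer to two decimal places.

Real GDP growth = (5306.7 − 4900) / 4900 = 8.3%.
The capital stock growth = (1005.3 − 900) / 900 = 11.7%.
The labor force growth = (1836 − 1800) / 1800 = 2%.
Labor's share = 1 − 0.48 = 0.52.
The capital stock: 0.48 × 11.7 = 5.616 pp.
The labor force: 0.52 × 2 = 1.04 pp.
TFP growth = 8.3 − 6.656 = 1.644%.

TFP grew 1.64%.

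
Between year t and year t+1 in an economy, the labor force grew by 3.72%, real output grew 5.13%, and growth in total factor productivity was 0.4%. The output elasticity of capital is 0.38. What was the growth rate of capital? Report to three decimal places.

Capital growth was 6.378%.

Labor's share = 1 − 0.38 = 0.62.
gY = gA + 0.62×3.72 + 0.38×g.
0.38×g = 5.13 − 0.4 − 2.3064 = 2.4236.
g = 2.4236 / 0.38 = 6.37789%.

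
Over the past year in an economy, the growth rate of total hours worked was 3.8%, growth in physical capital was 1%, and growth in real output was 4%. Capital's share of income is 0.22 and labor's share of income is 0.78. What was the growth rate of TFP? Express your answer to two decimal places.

0.82%

Labor's share = 1 − 0.22 = 0.78.
Physical capital: 0.22 × 1 = 0.22 pp.
Total hours worked: 0.78 × 3.8 = 2.964 pp.
TFP growth = 4 − 3.184 = 0.816%.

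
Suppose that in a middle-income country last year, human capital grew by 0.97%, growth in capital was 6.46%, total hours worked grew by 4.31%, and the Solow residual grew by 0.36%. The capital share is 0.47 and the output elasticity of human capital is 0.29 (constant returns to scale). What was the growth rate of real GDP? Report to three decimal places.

Labor's share = 1 − 0.47 − 0.29 = 0.24.
Capital: 0.47 × 6.46 = 3.0362 pp.
Human capital: 0.29 × 0.97 = 0.2813 pp.
Total hours worked: 0.24 × 4.31 = 1.0344 pp.
Output growth = 0.36 + 4.3519 = 4.7119%.

4.712%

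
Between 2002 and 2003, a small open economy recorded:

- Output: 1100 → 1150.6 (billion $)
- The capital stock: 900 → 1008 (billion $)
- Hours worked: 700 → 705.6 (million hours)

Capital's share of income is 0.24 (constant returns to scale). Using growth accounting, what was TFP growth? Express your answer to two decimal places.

Output growth = (1150.6 − 1100) / 1100 = 4.6%.
The capital stock growth = (1008 − 900) / 900 = 12%.
Hours worked growth = (705.6 − 700) / 700 = 0.8%.
Labor's share = 1 − 0.24 = 0.76.
The capital stock: 0.24 × 12 = 2.88 pp.
Hours worked: 0.76 × 0.8 = 0.608 pp.
TFP growth = 4.6 − 3.488 = 1.112%.

1.11%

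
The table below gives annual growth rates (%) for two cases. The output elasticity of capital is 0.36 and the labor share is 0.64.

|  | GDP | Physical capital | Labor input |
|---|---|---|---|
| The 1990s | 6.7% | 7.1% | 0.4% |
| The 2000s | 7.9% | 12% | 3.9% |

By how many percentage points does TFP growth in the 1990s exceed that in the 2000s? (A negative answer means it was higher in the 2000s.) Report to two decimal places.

2.80 percentage points

Labor's share = 1 − 0.36 = 0.64.
The 1990s: TFP = 6.7 − 2.556 − 0.256 = 3.888%.
The 2000s: TFP = 7.9 − 4.32 − 2.496 = 1.084%.
Difference = 3.888 − (1.084) = 2.804 pp.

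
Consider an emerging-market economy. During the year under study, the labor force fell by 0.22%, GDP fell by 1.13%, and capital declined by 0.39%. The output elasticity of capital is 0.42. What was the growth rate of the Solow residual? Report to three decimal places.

-0.839%

Labor's share = 1 − 0.42 = 0.58.
Capital: 0.42 × (-0.39) = -0.1638 pp.
The labor force: 0.58 × (-0.22) = -0.1276 pp.
TFP growth = -1.13 + 0.2914 = -0.8386%.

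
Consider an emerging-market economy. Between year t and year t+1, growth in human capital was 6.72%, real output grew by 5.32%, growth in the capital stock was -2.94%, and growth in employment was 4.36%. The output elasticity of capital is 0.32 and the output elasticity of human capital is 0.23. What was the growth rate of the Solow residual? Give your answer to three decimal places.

The Solow residual grew 2.753%.

Labor's share = 1 − 0.32 − 0.23 = 0.45.
The capital stock: 0.32 × (-2.94) = -0.9408 pp.
Human capital: 0.23 × 6.72 = 1.5456 pp.
Employment: 0.45 × 4.36 = 1.962 pp.
TFP growth = 5.32 − 2.5668 = 2.7532%.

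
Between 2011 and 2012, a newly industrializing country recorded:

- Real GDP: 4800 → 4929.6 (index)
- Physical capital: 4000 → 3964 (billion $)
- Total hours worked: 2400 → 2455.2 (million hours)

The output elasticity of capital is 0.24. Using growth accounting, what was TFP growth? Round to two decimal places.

Real GDP growth = (4929.6 − 4800) / 4800 = 2.7%.
Physical capital growth = (3964 − 4000) / 4000 = -0.9%.
Total hours worked growth = (2455.2 − 2400) / 2400 = 2.3%.
Labor's share = 1 − 0.24 = 0.76.
Physical capital: 0.24 × (-0.9) = -0.216 pp.
Total hours worked: 0.76 × 2.3 = 1.748 pp.
TFP growth = 2.7 − 1.532 = 1.168%.

TFP grew 1.17%.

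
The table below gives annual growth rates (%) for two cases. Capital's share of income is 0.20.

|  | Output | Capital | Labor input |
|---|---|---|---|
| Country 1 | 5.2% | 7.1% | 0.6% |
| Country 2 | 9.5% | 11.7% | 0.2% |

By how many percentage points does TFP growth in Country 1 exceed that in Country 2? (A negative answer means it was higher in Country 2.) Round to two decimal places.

Labor's share = 1 − 0.2 = 0.8.
Country 1: TFP = 5.2 − 1.42 − 0.48 = 3.3%.
Country 2: TFP = 9.5 − 2.34 − 0.16 = 7%.
Difference = 3.3 − (7) = -3.7 pp.

-3.70 percentage points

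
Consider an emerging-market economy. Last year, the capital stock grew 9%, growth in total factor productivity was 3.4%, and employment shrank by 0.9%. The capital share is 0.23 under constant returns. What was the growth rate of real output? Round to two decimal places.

Labor's share = 1 − 0.23 = 0.77.
The capital stock: 0.23 × 9 = 2.07 pp.
Employment: 0.77 × (-0.9) = -0.693 pp.
Output growth = 3.4 + 1.377 = 4.777%.

Real output growth was 4.78%.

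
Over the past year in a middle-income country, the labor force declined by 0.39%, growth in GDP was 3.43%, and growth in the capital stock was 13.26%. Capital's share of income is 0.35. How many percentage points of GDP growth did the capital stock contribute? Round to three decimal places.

4.641 percentage points

Contribution = share × growth = 0.35 × 13.26 = 4.641 pp.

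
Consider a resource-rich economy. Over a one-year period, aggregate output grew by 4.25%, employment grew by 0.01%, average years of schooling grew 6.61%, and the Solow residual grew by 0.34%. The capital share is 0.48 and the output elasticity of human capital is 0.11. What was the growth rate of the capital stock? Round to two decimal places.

The capital stock grew 6.62%.

Labor's share = 1 − 0.48 − 0.11 = 0.41.
gY = gA + 0.11×6.61 + 0.41×0.01 + 0.48×g.
0.48×g = 4.25 − 0.34 − 0.7312 = 3.1788.
g = 3.1788 / 0.48 = 6.6225%.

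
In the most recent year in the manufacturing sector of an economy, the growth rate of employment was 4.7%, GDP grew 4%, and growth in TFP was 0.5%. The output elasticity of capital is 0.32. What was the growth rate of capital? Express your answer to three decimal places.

Labor's share = 1 − 0.32 = 0.68.
gY = gA + 0.68×4.7 + 0.32×g.
0.32×g = 4 − 0.5 − 3.196 = 0.304.
g = 0.304 / 0.32 = 0.95%.

0.950%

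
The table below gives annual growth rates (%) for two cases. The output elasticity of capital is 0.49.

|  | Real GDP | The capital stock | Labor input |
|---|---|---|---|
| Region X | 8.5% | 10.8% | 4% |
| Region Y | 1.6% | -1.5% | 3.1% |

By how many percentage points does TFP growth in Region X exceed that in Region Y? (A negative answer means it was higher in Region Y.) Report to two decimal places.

Labor's share = 1 − 0.49 = 0.51.
Region X: TFP = 8.5 − 5.292 − 2.04 = 1.168%.
Region Y: TFP = 1.6 + 0.735 − 1.581 = 0.754%.
Difference = 1.168 − (0.754) = 0.414 pp.

0.41 percentage points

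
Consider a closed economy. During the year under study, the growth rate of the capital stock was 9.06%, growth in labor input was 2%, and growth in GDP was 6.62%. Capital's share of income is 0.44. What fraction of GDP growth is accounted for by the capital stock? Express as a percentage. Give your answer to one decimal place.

The capital stock accounted for 60.2% of growth.

The capital stock contributed 0.44 × 9.06 = 3.9864 pp.
Share of growth = 3.9864 / 6.62 × 100 = 60.218%.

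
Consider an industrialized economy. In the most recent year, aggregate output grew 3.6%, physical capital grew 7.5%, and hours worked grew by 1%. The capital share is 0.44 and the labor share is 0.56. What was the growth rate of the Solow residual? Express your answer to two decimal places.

Labor's share = 1 − 0.44 = 0.56.
Physical capital: 0.44 × 7.5 = 3.3 pp.
Hours worked: 0.56 × 1 = 0.56 pp.
TFP growth = 3.6 − 3.86 = -0.26%.

-0.26%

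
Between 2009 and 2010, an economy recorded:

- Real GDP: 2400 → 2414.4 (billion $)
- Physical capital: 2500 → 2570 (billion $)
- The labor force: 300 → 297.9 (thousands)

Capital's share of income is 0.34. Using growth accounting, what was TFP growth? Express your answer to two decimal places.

Real GDP growth = (2414.4 − 2400) / 2400 = 0.6%.
Physical capital growth = (2570 − 2500) / 2500 = 2.8%.
The labor force growth = (297.9 − 300) / 300 = -0.7%.
Labor's share = 1 − 0.34 = 0.66.
Physical capital: 0.34 × 2.8 = 0.952 pp.
The labor force: 0.66 × (-0.7) = -0.462 pp.
TFP growth = 0.6 − 0.49 = 0.11%.

TFP growth was 0.11%.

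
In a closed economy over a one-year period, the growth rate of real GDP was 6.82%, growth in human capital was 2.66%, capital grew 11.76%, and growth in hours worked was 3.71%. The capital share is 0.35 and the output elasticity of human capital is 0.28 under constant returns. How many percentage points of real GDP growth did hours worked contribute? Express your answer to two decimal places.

1.37 percentage points

Labor's share = 1 − 0.35 − 0.28 = 0.37.
Contribution = share × growth = 0.37 × 3.71 = 1.3727 pp.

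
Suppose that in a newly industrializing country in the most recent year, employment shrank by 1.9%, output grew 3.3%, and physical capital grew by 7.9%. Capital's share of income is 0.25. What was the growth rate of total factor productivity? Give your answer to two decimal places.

2.75%

Labor's share = 1 − 0.25 = 0.75.
Physical capital: 0.25 × 7.9 = 1.975 pp.
Employment: 0.75 × (-1.9) = -1.425 pp.
TFP growth = 3.3 − 0.55 = 2.75%.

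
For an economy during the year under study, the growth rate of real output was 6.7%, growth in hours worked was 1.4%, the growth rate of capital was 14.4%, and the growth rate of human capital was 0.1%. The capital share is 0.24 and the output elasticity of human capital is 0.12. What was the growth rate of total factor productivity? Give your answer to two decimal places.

2.34%

Labor's share = 1 − 0.24 − 0.12 = 0.64.
Capital: 0.24 × 14.4 = 3.456 pp.
Human capital: 0.12 × 0.1 = 0.012 pp.
Hours worked: 0.64 × 1.4 = 0.896 pp.
TFP growth = 6.7 − 4.364 = 2.336%.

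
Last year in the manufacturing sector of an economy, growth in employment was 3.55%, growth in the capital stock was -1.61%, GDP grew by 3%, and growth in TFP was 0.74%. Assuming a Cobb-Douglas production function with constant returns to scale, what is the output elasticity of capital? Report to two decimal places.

The output elasticity of capital is 0.25.

gY = gA + α·gK + (1−α)·gL, so gY − gA − gL = α(gK − gL).
3 − 0.74 − 3.55 = α × (-1.61 − 3.55).
-1.29 = -5.16 α, so α = 0.25.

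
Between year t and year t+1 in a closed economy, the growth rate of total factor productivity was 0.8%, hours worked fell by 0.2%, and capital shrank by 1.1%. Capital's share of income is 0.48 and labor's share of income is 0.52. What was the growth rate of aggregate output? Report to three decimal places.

Aggregate output growth was 0.168%.

Labor's share = 1 − 0.48 = 0.52.
Capital: 0.48 × (-1.1) = -0.528 pp.
Hours worked: 0.52 × (-0.2) = -0.104 pp.
Output growth = 0.8 + (-0.632) = 0.168%.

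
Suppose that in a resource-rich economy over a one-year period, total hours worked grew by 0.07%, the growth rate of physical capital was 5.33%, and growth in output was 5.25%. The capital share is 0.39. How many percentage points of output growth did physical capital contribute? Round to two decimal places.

2.08

Contribution = share × growth = 0.39 × 5.33 = 2.0787 pp.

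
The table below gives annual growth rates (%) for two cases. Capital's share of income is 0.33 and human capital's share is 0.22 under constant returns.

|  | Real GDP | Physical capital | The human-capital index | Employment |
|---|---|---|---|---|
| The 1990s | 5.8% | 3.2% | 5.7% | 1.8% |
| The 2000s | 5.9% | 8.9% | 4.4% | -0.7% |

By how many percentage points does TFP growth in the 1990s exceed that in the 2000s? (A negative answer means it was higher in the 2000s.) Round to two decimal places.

0.37 percentage points

Labor's share = 1 − 0.33 − 0.22 = 0.45.
The 1990s: TFP = 5.8 − 1.056 − 1.254 − 0.81 = 2.68%.
The 2000s: TFP = 5.9 − 2.937 − 0.968 + 0.315 = 2.31%.
Difference = 2.68 − (2.31) = 0.37 pp.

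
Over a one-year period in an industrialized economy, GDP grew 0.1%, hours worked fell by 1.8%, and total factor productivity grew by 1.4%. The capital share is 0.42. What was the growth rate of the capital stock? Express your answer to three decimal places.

Labor's share = 1 − 0.42 = 0.58.
gY = gA + 0.58×(-1.8) + 0.42×g.
0.42×g = 0.1 − 1.4 + 1.044 = -0.256.
g = -0.256 / 0.42 = -0.60952%.

-0.610%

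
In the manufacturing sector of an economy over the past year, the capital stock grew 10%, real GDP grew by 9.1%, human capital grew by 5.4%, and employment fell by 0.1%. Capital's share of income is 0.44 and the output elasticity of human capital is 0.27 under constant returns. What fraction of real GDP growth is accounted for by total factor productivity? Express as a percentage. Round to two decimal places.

Labor's share = 1 − 0.44 − 0.27 = 0.29.
The capital stock: 0.44 × 10 = 4.4 pp.
Human capital: 0.27 × 5.4 = 1.458 pp.
Employment: 0.29 × (-0.1) = -0.029 pp.
TFP growth = 9.1 − 5.829 = 3.271%.
TFP share of growth = 3.271 / 9.1 × 100 = 35.9451%.

35.95%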